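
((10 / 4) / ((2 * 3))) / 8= 5 / 96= 0.05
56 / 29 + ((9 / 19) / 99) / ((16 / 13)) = 1.93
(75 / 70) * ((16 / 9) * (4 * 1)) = 160 / 21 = 7.62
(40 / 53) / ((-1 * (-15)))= 8 / 159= 0.05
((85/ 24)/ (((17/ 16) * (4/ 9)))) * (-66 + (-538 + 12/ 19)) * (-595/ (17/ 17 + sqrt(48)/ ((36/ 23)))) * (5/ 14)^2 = -1233275625/ 66766 + 3151704375 * sqrt(3)/ 66766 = 63290.24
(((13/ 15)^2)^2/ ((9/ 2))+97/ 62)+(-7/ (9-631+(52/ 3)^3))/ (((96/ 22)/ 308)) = 357012060107/ 225651015000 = 1.58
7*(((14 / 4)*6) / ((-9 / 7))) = -343 / 3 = -114.33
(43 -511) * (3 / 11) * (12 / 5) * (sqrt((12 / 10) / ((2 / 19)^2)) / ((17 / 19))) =-3041064 * sqrt(30) / 4675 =-3562.91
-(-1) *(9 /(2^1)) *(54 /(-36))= -27 /4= -6.75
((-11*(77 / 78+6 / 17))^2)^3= 10261705.18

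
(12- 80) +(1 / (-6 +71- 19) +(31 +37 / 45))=-74843 / 2070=-36.16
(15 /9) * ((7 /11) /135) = 7 /891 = 0.01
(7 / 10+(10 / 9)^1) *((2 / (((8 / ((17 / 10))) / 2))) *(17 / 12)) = 47107 / 21600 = 2.18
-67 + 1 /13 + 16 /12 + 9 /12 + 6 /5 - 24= -68359 /780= -87.64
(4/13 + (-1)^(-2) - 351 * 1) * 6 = -27276/13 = -2098.15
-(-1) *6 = 6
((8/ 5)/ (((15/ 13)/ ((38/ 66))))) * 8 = 15808/ 2475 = 6.39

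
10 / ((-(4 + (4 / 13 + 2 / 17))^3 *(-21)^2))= -53969305 / 206264818116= -0.00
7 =7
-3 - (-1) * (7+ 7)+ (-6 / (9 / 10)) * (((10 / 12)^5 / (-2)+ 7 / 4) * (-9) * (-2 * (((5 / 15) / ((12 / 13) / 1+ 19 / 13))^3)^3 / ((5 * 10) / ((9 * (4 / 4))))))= 11.00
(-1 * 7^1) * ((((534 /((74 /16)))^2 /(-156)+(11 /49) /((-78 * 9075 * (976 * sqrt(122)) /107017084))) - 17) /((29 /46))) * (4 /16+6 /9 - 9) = -28475741077 /3096678 - 59688778601 * sqrt(122) /2333165234400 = -9195.86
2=2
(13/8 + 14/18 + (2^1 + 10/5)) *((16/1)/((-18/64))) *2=-59008/81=-728.49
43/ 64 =0.67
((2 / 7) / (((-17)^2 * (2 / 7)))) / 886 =1 / 256054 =0.00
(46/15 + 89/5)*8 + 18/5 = 2558/15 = 170.53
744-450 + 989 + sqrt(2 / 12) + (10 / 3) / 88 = sqrt(6) / 6 + 169361 / 132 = 1283.45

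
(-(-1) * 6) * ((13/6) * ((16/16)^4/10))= 13/10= 1.30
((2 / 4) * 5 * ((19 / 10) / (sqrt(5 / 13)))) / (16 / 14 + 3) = 133 * sqrt(65) / 580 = 1.85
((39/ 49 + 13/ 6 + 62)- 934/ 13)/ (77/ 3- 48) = 0.31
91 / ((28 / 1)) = 13 / 4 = 3.25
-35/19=-1.84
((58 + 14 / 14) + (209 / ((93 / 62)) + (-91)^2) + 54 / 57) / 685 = 483376 / 39045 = 12.38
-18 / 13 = -1.38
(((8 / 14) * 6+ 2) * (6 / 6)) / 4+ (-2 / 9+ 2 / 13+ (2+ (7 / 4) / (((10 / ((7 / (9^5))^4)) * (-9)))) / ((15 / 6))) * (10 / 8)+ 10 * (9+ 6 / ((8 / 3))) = 91423699025634655473382403 / 796570240877409975041520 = 114.77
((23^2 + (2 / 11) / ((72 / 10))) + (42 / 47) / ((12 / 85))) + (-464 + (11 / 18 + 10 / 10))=75447 / 1034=72.97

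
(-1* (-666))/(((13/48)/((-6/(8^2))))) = -2997/13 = -230.54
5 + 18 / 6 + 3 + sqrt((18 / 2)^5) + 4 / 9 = 254.44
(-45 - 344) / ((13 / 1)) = -389 / 13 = -29.92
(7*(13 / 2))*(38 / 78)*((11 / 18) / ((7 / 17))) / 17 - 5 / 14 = 1193 / 756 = 1.58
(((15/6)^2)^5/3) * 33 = 107421875/1024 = 104904.17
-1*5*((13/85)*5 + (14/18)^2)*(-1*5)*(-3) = -47150/459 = -102.72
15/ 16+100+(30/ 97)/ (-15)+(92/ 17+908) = 26762047/ 26384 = 1014.33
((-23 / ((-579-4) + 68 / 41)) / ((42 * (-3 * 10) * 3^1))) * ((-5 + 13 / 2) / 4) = -943 / 240256800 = -0.00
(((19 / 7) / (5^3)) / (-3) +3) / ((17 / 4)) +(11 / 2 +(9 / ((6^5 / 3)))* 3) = 8874443 / 1428000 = 6.21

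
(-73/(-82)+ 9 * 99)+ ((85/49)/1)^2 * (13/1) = 183298985/196882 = 931.01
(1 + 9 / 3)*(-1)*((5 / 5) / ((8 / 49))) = -49 / 2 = -24.50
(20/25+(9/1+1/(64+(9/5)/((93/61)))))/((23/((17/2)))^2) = 71646279/53444870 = 1.34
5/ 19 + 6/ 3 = 2.26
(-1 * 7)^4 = 2401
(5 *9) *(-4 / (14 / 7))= -90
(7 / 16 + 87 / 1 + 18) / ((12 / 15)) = 8435 / 64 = 131.80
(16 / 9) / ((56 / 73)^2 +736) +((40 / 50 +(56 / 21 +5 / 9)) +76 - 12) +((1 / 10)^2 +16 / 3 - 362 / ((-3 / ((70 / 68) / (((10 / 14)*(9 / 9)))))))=92813979799 / 375354900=247.27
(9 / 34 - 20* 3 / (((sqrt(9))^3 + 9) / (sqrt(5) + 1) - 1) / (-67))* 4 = 432* sqrt(5) / 4087 + 81726 / 69479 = 1.41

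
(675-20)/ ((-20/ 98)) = -6419/ 2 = -3209.50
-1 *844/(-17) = 844/17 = 49.65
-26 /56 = -13 /28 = -0.46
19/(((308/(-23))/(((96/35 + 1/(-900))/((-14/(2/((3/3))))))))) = 7548301/13582800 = 0.56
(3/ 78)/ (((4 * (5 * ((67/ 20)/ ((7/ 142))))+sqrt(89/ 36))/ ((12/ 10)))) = 7192584/ 211807615175 - 882 * sqrt(89)/ 211807615175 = 0.00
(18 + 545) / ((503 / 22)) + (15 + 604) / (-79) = 667137 / 39737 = 16.79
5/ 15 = 1/ 3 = 0.33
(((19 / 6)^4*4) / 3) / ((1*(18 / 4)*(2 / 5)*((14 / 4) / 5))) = 3258025 / 30618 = 106.41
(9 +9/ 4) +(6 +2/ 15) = 17.38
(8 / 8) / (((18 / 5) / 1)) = 5 / 18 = 0.28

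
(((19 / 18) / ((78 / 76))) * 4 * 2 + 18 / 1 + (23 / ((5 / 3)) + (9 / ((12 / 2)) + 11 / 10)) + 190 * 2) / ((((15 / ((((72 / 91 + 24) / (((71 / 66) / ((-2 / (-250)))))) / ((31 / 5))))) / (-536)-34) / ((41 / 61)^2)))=-11056262212661248 / 2023386836973255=-5.46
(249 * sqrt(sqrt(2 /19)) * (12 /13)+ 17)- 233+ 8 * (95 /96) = -2497 /12+ 2988 * 19^(3 /4) * 2^(1 /4) /247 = -77.16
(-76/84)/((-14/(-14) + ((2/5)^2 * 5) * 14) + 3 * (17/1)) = -95/6636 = -0.01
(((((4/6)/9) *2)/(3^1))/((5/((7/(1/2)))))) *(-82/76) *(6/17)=-2296/43605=-0.05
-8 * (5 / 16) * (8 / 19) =-20 / 19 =-1.05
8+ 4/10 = 42/5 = 8.40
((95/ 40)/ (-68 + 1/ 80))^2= 36100/ 29582721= 0.00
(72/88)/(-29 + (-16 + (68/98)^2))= -21609/1175779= -0.02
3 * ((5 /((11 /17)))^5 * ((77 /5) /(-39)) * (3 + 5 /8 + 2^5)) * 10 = -8851920984375 /761332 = -11626886.80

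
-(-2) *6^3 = 432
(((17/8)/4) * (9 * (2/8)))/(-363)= -51/15488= -0.00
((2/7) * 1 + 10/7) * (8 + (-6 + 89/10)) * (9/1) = 5886/35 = 168.17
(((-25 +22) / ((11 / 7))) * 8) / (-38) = 84 / 209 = 0.40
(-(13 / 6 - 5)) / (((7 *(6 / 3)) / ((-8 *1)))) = -1.62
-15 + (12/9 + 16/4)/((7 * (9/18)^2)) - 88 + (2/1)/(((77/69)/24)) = -1879/33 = -56.94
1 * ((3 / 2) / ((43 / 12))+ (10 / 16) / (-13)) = 1657 / 4472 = 0.37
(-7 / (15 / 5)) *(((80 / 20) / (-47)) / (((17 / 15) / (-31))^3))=-938416500 / 230911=-4063.97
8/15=0.53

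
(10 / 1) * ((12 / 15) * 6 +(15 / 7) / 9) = 1058 / 21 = 50.38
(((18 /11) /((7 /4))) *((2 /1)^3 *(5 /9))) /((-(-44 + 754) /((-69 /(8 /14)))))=552 /781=0.71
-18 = -18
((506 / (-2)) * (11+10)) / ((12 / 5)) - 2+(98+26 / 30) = -127013 / 60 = -2116.88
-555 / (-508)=555 / 508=1.09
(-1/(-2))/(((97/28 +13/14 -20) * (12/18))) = -21/437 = -0.05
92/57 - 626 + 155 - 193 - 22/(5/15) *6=-60328/57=-1058.39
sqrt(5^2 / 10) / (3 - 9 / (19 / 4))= 19 * sqrt(10) / 42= 1.43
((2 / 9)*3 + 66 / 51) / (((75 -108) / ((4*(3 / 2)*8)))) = -1600 / 561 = -2.85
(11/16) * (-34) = -187/8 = -23.38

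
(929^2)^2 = 744839767681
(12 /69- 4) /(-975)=88 /22425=0.00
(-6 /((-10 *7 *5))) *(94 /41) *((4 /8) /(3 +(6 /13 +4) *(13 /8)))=564 /294175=0.00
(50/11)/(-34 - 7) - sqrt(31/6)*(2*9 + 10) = -14*sqrt(186)/3 - 50/451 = -63.76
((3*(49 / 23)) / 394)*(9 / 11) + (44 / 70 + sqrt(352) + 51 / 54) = 24904588 / 15699915 + 4*sqrt(22) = 20.35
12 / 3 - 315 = -311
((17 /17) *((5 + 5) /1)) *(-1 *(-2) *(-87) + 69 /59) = -101970 /59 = -1728.31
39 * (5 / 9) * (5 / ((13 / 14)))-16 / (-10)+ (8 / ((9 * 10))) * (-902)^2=3259738 / 45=72438.62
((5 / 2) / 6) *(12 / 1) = 5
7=7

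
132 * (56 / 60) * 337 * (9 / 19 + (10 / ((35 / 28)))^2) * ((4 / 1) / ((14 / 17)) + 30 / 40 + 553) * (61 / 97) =1733057679430 / 1843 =940346000.78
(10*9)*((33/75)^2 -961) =-10809072/125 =-86472.58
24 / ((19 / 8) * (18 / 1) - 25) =96 / 71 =1.35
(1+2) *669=2007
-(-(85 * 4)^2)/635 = 23120/127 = 182.05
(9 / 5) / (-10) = -0.18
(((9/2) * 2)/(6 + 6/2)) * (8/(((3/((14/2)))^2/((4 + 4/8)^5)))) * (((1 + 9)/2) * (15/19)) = 24111675/76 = 317258.88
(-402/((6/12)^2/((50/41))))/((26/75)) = -3015000/533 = -5656.66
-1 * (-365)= 365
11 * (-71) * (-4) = 3124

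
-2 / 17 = -0.12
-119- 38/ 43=-5155/ 43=-119.88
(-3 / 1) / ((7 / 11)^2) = -363 / 49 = -7.41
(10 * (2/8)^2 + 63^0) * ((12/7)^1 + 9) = 975/56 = 17.41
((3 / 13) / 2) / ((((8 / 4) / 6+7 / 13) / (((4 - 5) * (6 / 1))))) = -27 / 34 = -0.79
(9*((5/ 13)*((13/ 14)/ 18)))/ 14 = 0.01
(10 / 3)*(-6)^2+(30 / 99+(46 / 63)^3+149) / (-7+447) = 120.34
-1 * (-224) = 224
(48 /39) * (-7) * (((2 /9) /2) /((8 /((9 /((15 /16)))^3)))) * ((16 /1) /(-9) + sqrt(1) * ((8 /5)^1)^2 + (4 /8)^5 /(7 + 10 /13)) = -1024588544 /12309375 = -83.24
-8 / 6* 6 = -8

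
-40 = -40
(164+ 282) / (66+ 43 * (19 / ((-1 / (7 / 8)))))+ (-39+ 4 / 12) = -39.35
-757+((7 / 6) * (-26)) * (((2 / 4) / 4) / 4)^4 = -2381316187 / 3145728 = -757.00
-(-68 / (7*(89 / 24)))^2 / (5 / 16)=-42614784 / 1940645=-21.96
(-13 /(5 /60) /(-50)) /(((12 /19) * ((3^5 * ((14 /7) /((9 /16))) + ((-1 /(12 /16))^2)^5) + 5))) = 767637 /137795150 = 0.01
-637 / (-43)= 14.81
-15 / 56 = -0.27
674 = 674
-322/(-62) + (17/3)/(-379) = 182530/35247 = 5.18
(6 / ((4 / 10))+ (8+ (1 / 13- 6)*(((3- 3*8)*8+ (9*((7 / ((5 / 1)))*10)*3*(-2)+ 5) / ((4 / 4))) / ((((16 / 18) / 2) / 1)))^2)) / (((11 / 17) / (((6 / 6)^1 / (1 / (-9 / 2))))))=805930892469 / 4576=176121261.47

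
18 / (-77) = -18 / 77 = -0.23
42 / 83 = 0.51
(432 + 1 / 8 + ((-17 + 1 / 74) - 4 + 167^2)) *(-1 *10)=-41884205 / 148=-283001.39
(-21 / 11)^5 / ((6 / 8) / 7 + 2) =-114354828 / 9502009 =-12.03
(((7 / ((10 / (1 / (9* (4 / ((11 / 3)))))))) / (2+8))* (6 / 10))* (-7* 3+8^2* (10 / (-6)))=-29491 / 54000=-0.55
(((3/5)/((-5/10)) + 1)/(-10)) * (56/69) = 28/1725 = 0.02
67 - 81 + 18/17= -220/17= -12.94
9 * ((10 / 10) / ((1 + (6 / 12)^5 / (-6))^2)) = 331776 / 36481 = 9.09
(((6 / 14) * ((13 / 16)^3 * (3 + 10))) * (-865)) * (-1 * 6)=222347385 / 14336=15509.72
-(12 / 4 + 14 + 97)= -114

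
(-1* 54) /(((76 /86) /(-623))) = 723303 /19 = 38068.58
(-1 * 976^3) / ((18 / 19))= -981364963.56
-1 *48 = -48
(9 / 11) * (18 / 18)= 0.82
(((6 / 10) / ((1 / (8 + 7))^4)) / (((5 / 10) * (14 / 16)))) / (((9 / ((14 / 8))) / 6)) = 81000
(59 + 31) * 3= 270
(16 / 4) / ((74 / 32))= 64 / 37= 1.73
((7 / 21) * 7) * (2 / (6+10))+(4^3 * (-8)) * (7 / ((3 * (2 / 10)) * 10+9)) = -28637 / 120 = -238.64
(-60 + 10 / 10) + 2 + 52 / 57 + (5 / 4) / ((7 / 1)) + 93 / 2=-15017 / 1596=-9.41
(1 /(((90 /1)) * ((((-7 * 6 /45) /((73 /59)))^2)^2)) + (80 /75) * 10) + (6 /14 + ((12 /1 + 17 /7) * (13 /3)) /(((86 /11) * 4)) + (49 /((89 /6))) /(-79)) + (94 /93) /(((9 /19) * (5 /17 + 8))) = 9431455806823183651867 /706777069911039713376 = 13.34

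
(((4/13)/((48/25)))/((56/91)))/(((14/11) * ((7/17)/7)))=4675/1344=3.48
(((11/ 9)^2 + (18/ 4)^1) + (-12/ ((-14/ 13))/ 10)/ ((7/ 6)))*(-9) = -275803/ 4410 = -62.54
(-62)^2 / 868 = 31 / 7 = 4.43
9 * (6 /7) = 54 /7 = 7.71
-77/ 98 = -11/ 14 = -0.79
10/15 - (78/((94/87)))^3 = -117185010725/311469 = -376233.30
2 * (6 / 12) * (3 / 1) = 3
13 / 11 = 1.18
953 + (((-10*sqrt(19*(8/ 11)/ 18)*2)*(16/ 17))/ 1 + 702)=1655 - 640*sqrt(209)/ 561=1638.51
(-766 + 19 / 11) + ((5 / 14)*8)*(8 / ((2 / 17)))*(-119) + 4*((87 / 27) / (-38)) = -44926955 / 1881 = -23884.61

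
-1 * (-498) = 498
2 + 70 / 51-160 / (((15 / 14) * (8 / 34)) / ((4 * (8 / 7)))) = -147796 / 51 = -2897.96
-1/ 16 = -0.06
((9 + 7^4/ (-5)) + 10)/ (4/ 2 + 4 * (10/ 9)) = -10377/ 145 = -71.57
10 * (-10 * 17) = -1700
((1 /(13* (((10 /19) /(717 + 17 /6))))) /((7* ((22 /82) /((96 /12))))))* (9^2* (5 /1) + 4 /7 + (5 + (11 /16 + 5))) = 22408057303 /120120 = 186547.26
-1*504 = -504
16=16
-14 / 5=-2.80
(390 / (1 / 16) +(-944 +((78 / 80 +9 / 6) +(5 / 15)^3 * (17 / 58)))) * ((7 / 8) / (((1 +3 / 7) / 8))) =8131480273 / 313200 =25962.58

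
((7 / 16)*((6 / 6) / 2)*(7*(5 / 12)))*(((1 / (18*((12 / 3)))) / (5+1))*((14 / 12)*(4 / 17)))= 1715 / 4230144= 0.00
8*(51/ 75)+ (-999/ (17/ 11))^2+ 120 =3019859329/ 7225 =417973.61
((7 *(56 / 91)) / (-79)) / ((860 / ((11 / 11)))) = -14 / 220805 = -0.00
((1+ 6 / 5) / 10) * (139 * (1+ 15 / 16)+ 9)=48983 / 800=61.23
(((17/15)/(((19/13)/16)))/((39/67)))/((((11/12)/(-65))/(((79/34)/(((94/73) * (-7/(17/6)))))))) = 683135752/618849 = 1103.88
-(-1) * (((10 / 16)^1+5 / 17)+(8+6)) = 14.92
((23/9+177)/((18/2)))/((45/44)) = 71104/3645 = 19.51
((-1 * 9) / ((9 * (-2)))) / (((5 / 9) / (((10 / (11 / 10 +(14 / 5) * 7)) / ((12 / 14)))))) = 35 / 69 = 0.51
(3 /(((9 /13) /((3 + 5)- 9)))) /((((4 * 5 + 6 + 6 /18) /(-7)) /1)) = 91 /79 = 1.15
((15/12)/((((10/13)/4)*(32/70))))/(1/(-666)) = -151515/16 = -9469.69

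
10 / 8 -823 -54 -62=-937.75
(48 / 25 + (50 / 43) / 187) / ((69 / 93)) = 12003758 / 4623575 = 2.60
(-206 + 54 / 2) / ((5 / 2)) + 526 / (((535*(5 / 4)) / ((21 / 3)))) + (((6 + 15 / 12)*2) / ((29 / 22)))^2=146873 / 2675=54.91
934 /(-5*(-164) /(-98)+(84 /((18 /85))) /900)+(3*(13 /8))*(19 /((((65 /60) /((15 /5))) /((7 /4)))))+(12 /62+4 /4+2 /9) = 77818061341 /234067608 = 332.46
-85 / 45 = -17 / 9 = -1.89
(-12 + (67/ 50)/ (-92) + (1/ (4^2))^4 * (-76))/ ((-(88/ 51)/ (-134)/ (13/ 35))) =-5028356852961/ 14508032000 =-346.59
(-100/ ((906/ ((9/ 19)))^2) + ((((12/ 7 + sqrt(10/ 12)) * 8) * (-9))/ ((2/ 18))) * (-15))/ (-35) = -192016523493/ 403326889 - 324 * sqrt(30)/ 7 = -729.60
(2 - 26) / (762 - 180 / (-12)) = -8 / 259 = -0.03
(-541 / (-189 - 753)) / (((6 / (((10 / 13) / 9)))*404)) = 2705 / 133579368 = 0.00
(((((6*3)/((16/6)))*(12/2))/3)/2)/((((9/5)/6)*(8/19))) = 855/16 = 53.44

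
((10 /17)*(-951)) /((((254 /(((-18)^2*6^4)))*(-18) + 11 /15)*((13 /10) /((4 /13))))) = -22184928000 /121048109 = -183.27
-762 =-762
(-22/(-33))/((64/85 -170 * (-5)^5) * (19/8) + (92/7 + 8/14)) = 0.00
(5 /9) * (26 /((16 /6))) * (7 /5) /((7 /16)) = 52 /3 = 17.33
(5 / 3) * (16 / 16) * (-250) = -1250 / 3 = -416.67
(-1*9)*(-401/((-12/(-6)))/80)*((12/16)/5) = 10827/3200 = 3.38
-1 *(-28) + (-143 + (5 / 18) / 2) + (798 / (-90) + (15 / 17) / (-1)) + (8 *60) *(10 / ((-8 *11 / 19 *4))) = -12915377 / 33660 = -383.70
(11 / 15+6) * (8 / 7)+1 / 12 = 1089 / 140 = 7.78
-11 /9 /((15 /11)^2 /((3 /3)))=-1331 /2025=-0.66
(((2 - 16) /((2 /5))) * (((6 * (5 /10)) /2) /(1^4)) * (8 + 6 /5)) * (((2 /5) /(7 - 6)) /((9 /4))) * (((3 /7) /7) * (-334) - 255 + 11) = 2384272 /105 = 22707.35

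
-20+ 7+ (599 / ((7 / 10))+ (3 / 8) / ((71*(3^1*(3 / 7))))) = 10051945 / 11928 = 842.72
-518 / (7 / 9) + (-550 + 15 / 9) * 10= -18448 / 3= -6149.33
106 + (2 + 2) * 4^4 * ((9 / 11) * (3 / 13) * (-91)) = -192370 / 11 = -17488.18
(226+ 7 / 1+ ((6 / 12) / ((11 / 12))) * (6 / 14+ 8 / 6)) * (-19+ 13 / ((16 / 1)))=-5242365 / 1232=-4255.17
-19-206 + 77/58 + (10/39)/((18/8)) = -4551203/20358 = -223.56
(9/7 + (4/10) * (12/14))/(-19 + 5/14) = -38/435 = -0.09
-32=-32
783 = 783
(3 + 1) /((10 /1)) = 2 /5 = 0.40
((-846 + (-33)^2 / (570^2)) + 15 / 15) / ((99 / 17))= -518574443 / 3573900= -145.10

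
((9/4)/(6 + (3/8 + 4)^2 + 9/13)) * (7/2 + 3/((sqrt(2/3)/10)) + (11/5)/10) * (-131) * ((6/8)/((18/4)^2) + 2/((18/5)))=-2179840 * sqrt(6)/21493 - 13515008/537325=-273.58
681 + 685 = 1366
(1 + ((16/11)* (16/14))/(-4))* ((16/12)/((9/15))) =100/77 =1.30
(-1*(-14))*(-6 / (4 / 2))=-42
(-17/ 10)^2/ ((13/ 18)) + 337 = 221651/ 650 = 341.00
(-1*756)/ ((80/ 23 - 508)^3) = 85169/ 14467697008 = 0.00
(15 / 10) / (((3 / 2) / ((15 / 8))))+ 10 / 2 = 6.88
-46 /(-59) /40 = 23 /1180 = 0.02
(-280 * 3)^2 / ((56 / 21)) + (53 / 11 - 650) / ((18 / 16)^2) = 235304392 / 891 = 264090.23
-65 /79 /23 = -65 /1817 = -0.04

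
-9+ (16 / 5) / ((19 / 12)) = -663 / 95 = -6.98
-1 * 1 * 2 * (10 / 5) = -4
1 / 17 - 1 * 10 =-169 / 17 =-9.94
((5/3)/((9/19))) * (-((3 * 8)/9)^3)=-48640/729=-66.72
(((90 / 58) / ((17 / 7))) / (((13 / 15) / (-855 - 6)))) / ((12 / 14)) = -740.56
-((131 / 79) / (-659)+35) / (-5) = 7.00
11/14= 0.79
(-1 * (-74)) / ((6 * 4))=37 / 12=3.08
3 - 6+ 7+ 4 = 8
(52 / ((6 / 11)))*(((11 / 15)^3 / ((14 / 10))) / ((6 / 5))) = 190333 / 8505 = 22.38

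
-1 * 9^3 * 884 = -644436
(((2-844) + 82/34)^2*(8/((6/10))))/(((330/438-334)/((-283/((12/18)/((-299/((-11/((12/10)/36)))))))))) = 2516755412185378/232006599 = 10847775.12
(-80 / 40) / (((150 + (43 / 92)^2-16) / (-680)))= 135424 / 13365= 10.13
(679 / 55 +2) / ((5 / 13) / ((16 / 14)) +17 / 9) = 738504 / 114565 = 6.45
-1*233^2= -54289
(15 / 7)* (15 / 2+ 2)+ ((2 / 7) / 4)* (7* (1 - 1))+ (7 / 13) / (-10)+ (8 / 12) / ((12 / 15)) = 57703 / 2730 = 21.14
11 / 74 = 0.15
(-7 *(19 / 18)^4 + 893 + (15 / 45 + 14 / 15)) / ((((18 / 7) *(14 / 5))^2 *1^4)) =17.08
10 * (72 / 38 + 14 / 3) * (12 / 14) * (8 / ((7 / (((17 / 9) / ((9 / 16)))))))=215.84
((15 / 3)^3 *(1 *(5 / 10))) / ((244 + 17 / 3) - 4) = 375 / 1474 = 0.25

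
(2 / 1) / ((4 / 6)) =3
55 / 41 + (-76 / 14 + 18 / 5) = -699 / 1435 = -0.49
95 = 95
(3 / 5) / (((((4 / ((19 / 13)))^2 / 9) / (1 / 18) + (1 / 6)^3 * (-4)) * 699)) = 19494 / 339796715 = 0.00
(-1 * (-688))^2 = 473344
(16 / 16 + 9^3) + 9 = 739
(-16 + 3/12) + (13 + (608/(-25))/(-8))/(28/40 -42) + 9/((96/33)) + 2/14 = -852549/66080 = -12.90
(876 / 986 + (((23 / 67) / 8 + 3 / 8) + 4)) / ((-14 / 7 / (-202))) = 17702674 / 33031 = 535.94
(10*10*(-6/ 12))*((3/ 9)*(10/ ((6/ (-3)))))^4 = -31250/ 81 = -385.80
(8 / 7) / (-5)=-8 / 35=-0.23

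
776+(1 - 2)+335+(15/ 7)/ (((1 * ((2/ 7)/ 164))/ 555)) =683760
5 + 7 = 12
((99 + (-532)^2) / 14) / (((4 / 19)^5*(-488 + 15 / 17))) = -11917689812009 / 118716416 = -100387.88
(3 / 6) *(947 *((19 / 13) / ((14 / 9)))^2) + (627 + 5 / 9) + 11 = 629948299 / 596232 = 1056.55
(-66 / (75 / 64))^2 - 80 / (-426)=422289832 / 133125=3172.13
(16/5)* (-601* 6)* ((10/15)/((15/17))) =-653888/75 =-8718.51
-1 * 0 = 0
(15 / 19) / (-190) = -3 / 722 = -0.00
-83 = -83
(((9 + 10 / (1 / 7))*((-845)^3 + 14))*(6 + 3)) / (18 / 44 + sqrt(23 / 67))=-431140506121.41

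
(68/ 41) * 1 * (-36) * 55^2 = -7405200/ 41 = -180614.63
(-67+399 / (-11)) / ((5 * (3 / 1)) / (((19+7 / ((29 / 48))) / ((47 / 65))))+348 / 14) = -91694512 / 22385187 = -4.10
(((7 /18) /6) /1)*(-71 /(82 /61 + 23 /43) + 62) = 835555 /532332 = 1.57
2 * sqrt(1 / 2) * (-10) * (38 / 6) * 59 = -11210 * sqrt(2) / 3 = -5284.44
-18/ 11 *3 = -54/ 11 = -4.91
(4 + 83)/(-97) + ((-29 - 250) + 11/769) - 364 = -48029135/74593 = -643.88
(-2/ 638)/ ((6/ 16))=-0.01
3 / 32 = 0.09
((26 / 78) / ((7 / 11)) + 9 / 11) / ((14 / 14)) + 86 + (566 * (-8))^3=-21445255954736 / 231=-92836605864.66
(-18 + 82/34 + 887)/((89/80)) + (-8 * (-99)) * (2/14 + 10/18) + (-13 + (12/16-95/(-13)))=733295265/550732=1331.49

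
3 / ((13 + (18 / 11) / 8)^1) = 132 / 581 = 0.23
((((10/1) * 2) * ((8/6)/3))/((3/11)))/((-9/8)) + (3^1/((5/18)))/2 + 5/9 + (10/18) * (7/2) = -51203/2430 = -21.07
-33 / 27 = -11 / 9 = -1.22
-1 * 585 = -585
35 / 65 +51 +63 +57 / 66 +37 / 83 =2749997 / 23738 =115.85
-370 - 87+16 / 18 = -4105 / 9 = -456.11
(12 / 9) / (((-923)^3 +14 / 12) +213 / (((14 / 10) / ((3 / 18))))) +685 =5655681693111 / 8256469625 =685.00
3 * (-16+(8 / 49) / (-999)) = -783224 / 16317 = -48.00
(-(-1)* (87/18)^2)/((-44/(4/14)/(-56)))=841/99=8.49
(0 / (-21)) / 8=0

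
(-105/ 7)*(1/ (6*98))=-5/ 196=-0.03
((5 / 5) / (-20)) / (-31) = 1 / 620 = 0.00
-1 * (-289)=289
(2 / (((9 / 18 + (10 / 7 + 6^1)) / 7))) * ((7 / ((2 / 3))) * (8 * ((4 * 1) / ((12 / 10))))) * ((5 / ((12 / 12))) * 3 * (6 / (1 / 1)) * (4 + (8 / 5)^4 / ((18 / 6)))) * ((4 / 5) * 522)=531511658496 / 4625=114921439.67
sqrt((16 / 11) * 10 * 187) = 4 * sqrt(170) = 52.15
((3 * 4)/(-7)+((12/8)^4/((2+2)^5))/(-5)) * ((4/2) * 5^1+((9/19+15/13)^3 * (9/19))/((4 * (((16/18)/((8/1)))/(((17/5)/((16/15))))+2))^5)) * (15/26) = -768659784027586357366250263809351/77674799127253096439651900588032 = -9.90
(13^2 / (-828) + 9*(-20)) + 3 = -146725 / 828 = -177.20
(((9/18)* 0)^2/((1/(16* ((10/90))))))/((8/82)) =0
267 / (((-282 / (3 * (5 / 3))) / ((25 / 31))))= -11125 / 2914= -3.82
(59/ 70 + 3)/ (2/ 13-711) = -3497/ 646870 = -0.01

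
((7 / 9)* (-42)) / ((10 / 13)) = -637 / 15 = -42.47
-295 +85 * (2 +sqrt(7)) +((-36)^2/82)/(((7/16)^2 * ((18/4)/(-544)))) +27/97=-1969544434/194873 +85 * sqrt(7)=-9881.92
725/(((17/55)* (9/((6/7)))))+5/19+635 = 5824240/6783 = 858.65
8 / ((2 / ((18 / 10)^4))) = 26244 / 625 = 41.99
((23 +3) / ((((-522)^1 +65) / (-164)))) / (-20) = -1066 / 2285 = -0.47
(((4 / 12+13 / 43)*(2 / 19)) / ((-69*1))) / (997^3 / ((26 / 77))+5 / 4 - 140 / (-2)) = -0.00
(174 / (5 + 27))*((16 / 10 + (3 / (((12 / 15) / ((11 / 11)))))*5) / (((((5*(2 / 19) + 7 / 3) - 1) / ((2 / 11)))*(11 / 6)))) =550449 / 93280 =5.90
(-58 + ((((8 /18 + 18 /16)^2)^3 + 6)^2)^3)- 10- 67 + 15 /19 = 11725147953400328024096798802721024180152691851047763184452762645115369065811 /138906789094693574778466228336167917645156498690131321499302257229824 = 84410186.35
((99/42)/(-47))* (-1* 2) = 33/329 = 0.10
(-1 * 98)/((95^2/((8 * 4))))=-3136/9025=-0.35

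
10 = 10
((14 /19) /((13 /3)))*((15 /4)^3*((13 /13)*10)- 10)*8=703.76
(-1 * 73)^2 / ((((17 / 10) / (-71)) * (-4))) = 1891795 / 34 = 55641.03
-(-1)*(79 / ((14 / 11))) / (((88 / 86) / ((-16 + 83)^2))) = 15249133 / 56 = 272305.95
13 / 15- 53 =-782 / 15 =-52.13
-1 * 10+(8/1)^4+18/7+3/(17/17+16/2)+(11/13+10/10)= 1116775/273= 4090.75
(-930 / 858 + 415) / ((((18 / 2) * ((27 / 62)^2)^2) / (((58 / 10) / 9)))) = 824.08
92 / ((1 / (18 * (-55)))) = -91080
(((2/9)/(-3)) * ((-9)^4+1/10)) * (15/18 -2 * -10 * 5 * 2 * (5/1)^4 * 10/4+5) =-24604584277/162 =-151880149.86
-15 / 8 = -1.88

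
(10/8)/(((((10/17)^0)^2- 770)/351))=-1755/3076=-0.57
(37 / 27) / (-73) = -0.02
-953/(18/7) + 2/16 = -370.49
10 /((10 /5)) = 5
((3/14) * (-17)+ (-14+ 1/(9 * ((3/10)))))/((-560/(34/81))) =110993/8573040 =0.01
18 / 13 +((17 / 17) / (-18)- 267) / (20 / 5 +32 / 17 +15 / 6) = -53483 / 1755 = -30.47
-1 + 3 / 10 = -7 / 10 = -0.70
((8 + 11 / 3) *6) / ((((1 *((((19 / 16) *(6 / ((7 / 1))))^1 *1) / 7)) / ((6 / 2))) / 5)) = 137200 / 19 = 7221.05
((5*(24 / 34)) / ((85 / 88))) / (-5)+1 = 389 / 1445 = 0.27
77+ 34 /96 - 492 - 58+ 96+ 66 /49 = -882703 /2352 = -375.30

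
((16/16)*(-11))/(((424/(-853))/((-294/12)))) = -459767/848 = -542.18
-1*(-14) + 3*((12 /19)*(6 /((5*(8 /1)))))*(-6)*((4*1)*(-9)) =7162 /95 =75.39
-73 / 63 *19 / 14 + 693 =609839 / 882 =691.43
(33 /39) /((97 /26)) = 22 /97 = 0.23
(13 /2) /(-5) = -13 /10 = -1.30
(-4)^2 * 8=128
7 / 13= 0.54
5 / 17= 0.29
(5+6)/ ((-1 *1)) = -11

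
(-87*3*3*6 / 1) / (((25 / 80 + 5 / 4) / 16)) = -48107.52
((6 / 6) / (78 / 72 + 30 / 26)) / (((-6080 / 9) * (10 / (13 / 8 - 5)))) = 9477 / 42438400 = 0.00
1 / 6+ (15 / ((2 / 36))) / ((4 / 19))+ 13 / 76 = 292487 / 228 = 1282.84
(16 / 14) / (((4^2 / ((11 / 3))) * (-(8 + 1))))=-0.03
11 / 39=0.28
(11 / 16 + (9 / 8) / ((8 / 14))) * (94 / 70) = 3.57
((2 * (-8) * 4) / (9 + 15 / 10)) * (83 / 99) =-10624 / 2079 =-5.11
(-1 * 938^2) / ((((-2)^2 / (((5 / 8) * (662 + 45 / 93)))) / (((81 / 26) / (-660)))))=429901.29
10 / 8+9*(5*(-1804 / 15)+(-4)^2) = -21067 / 4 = -5266.75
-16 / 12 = -4 / 3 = -1.33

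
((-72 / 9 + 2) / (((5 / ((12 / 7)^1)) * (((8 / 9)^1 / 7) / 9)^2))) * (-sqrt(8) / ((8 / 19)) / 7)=1121931 * sqrt(2) / 160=9916.56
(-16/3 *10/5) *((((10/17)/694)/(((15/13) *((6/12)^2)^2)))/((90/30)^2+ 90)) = -6656/5256009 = -0.00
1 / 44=0.02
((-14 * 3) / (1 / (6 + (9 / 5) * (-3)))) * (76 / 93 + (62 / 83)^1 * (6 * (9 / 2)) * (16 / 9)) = -11889192 / 12865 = -924.15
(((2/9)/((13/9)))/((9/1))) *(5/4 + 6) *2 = 29/117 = 0.25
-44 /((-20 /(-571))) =-6281 /5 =-1256.20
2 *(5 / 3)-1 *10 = -20 / 3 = -6.67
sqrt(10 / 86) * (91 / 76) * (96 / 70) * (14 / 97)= 0.08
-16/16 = -1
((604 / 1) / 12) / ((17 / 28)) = 4228 / 51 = 82.90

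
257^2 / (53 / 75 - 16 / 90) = 14861025 / 119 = 124882.56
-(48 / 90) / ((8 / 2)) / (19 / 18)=-12 / 95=-0.13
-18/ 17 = -1.06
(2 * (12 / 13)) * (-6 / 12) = -12 / 13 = -0.92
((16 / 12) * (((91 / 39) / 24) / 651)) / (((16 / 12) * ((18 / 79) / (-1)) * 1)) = -79 / 120528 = -0.00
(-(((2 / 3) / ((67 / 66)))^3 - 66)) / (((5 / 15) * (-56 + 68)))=9882587 / 601526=16.43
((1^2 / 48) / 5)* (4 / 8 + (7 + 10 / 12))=5 / 144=0.03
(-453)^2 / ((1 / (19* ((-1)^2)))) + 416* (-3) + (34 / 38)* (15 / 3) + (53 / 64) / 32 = 151668372463 / 38912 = 3897727.50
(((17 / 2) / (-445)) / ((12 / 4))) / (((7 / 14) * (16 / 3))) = -17 / 7120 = -0.00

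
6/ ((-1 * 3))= -2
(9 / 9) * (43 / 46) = 43 / 46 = 0.93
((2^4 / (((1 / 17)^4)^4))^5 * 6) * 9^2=139043244356167732305040463798839198216103600795629338349801840023890476924336149094571281733509626866958336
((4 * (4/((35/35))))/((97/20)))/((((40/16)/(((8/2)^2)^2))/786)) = 25755648/97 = 265522.14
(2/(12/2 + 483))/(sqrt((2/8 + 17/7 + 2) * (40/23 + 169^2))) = 4 * sqrt(282767037)/6011873091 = 0.00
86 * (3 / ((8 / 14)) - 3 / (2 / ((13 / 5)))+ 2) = 2881 / 10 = 288.10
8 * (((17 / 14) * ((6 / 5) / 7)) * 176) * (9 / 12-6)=-53856 / 35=-1538.74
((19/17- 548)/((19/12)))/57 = -37188/6137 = -6.06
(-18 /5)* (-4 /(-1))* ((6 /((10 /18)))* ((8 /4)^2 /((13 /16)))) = -248832 /325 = -765.64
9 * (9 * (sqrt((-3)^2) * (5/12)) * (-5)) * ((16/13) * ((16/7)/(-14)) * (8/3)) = 172800/637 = 271.27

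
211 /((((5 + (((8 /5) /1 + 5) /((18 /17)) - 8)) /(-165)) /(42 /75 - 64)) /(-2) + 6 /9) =132519816 /418607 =316.57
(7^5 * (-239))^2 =16135268698129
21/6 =7/2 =3.50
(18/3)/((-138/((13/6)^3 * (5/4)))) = -10985/19872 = -0.55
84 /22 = 42 /11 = 3.82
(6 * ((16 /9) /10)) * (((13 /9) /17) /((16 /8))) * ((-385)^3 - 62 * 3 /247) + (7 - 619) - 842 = -112827054158 /43605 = -2587479.74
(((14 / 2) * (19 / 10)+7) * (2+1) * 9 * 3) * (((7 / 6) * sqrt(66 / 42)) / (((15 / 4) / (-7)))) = -4488.92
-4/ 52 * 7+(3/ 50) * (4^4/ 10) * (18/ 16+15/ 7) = 50971/ 11375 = 4.48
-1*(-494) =494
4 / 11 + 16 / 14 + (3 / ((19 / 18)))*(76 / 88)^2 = 6143 / 1694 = 3.63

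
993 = 993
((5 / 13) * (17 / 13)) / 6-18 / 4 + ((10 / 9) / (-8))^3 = -34842053 / 7884864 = -4.42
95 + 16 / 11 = 1061 / 11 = 96.45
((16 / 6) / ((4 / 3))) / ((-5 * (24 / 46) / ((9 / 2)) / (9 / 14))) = -621 / 280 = -2.22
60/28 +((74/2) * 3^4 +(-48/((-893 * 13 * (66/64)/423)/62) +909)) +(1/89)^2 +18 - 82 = 594959200644/150649499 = 3949.29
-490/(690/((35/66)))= -1715/4554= -0.38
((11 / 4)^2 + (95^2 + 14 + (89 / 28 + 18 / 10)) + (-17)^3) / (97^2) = 2317583 / 5269040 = 0.44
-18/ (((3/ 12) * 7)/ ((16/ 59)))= -1152/ 413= -2.79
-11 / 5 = -2.20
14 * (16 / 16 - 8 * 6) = -658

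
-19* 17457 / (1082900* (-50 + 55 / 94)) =15589101 / 2515035250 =0.01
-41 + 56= 15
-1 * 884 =-884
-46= -46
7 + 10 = 17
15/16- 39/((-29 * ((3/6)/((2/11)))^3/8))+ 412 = 255343081/617584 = 413.45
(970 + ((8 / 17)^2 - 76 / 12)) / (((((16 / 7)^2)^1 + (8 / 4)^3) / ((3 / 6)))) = 40948859 / 1123632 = 36.44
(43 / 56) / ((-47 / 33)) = -0.54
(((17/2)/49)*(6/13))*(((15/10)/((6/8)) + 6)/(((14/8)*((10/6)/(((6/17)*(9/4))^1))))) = 3888/22295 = 0.17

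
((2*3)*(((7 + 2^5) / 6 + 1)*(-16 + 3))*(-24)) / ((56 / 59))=103545 / 7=14792.14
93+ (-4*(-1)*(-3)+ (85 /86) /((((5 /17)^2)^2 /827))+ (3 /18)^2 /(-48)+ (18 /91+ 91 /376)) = 4342369626091517 /39724776000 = 109311.37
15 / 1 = 15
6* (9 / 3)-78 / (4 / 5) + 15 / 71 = -11259 / 142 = -79.29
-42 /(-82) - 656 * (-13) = 8528.51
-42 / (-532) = 3 / 38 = 0.08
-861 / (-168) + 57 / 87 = 1341 / 232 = 5.78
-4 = -4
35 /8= 4.38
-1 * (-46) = 46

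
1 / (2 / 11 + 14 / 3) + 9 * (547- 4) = 781953 / 160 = 4887.21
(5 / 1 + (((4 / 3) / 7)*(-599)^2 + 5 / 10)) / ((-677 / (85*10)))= -1220021575 / 14217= -85814.28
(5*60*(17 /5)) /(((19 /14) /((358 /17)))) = 300720 /19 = 15827.37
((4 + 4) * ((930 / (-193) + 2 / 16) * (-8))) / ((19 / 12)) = 695712 / 3667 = 189.72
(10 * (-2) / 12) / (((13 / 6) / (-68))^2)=-277440 / 169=-1641.66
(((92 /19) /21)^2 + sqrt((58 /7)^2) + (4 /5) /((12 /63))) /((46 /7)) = 433957 /227430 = 1.91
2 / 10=1 / 5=0.20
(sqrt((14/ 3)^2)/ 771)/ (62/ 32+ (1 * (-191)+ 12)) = -224/ 6552729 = -0.00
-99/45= -11/5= -2.20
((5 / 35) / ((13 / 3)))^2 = 0.00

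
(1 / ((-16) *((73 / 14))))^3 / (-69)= 343 / 13743192576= 0.00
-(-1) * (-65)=-65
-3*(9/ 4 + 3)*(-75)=4725/ 4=1181.25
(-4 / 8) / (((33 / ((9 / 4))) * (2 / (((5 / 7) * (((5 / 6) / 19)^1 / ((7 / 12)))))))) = -75 / 81928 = -0.00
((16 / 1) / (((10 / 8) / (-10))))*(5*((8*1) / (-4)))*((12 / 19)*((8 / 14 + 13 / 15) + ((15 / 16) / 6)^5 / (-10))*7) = 10133372839 / 1245184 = 8138.05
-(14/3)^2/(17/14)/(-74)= 1372/5661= 0.24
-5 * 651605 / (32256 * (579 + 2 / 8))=-3258025 / 18684288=-0.17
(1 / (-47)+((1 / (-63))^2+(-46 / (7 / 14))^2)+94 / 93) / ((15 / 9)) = 48951621944 / 9638055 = 5078.99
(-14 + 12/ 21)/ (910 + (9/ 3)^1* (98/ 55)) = -2585/ 176204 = -0.01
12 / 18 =2 / 3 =0.67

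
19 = 19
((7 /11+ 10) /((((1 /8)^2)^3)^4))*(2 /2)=552516878495748490002432 /11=50228807135977135454766.55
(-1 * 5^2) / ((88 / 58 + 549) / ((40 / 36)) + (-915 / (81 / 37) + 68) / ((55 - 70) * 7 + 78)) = -0.05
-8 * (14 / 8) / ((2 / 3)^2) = -63 / 2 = -31.50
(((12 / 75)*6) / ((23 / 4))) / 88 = 12 / 6325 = 0.00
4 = 4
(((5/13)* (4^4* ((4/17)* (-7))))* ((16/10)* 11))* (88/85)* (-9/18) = 27754496/18785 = 1477.48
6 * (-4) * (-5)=120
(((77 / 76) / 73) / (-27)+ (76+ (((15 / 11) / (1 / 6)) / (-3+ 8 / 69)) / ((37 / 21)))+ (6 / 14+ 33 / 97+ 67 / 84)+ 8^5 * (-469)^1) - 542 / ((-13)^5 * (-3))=-23503085126707669217633345 / 1529340685499785158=-15368116.04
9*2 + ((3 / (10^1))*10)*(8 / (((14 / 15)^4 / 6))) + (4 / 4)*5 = 510848 / 2401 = 212.76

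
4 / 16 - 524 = -2095 / 4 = -523.75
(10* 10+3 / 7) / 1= 703 / 7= 100.43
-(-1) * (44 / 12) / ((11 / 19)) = 19 / 3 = 6.33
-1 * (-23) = 23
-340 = -340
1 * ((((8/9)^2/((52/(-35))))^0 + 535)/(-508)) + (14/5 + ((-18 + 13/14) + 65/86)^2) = 267.94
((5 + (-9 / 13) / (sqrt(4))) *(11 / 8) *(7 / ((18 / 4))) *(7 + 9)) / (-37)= -18634 / 4329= -4.30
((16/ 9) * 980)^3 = 3855122432000/ 729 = 5288233788.75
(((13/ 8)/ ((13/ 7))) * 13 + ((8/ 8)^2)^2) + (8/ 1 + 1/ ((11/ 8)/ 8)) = 2305/ 88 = 26.19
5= 5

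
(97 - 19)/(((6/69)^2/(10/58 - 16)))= -9469629/58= -163269.47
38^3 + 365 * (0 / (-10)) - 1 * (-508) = 55380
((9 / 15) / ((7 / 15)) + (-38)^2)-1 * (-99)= 10810 / 7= 1544.29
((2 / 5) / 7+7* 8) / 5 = 11.21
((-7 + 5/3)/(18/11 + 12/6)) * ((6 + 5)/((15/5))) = -242/45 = -5.38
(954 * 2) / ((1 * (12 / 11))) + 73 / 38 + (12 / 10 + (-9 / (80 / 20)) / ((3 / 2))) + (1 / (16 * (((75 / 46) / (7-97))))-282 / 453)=20043391 / 11476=1746.55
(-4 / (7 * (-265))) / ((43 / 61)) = 244 / 79765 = 0.00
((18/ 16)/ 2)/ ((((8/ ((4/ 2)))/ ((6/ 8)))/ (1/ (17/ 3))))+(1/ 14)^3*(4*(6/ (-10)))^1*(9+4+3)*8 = -696669/ 7463680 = -0.09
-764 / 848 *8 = -382 / 53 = -7.21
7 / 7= 1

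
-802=-802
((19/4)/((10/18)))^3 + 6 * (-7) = 4664211/8000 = 583.03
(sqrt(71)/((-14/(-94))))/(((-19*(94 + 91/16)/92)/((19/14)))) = -3.73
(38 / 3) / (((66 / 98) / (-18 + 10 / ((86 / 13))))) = -310.11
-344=-344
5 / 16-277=-4427 / 16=-276.69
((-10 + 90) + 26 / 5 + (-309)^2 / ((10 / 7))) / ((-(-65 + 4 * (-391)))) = 223073 / 5430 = 41.08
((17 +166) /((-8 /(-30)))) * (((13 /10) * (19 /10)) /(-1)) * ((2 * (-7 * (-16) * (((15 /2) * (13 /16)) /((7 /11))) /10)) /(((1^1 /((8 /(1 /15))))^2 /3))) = -15706895490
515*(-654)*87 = -29302470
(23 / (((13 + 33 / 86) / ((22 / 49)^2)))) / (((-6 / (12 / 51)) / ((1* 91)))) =-24891152 / 20134443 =-1.24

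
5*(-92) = -460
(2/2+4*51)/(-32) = -6.41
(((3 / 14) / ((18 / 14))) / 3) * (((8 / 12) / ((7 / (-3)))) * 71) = -71 / 63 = -1.13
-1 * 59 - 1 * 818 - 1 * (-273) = -604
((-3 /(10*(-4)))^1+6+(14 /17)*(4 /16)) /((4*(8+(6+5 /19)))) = 81149 /737120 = 0.11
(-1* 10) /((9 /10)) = -100 /9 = -11.11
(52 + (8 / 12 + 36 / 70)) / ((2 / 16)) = 44672 / 105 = 425.45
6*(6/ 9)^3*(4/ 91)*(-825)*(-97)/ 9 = 1707200/ 2457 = 694.83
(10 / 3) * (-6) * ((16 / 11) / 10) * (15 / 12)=-40 / 11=-3.64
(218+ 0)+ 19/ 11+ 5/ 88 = 19341/ 88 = 219.78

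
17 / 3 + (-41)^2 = 5060 / 3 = 1686.67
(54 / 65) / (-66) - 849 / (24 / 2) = -202381 / 2860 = -70.76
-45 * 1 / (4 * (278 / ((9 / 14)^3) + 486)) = -32805 / 4468504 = -0.01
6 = 6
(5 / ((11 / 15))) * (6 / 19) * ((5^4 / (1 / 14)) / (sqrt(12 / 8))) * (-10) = -13125000 * sqrt(6) / 209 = -153825.61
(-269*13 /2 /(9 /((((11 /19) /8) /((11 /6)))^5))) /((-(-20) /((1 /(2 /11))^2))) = -11424699 /405684060160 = -0.00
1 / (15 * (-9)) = -1 / 135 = -0.01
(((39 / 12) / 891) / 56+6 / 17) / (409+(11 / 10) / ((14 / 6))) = 5988625 / 6946535376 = 0.00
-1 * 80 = -80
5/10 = 1/2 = 0.50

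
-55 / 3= -18.33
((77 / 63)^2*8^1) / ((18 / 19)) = 9196 / 729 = 12.61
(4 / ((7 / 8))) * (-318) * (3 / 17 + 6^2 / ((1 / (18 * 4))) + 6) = -449463744 / 119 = -3777006.25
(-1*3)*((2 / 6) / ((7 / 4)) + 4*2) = -172 / 7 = -24.57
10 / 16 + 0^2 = 0.62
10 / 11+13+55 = 758 / 11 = 68.91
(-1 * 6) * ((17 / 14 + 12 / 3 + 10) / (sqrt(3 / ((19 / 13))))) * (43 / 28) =-9159 * sqrt(741) / 2548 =-97.85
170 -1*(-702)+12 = 884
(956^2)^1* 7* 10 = 63975520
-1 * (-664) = 664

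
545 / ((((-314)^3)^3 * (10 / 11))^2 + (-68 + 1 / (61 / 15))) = 0.00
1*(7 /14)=1 /2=0.50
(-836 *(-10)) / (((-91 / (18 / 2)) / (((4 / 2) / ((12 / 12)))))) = -150480 / 91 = -1653.63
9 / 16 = 0.56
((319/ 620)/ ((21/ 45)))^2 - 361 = -271070215/ 753424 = -359.78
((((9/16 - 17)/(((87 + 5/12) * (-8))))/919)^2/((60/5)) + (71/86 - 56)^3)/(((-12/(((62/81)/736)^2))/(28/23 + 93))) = 105862686118414224014846420177137/74220191580627214253086356799488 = 1.43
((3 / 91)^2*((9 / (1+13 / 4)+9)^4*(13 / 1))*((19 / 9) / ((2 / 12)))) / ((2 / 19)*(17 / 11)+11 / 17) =29544930954 / 8750053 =3376.54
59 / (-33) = -59 / 33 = -1.79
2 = 2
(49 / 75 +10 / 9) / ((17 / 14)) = 5558 / 3825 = 1.45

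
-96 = -96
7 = 7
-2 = -2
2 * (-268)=-536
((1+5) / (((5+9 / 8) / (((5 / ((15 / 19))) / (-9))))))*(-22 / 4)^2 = -9196 / 441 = -20.85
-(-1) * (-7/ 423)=-7/ 423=-0.02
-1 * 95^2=-9025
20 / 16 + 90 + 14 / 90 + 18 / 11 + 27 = 237683 / 1980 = 120.04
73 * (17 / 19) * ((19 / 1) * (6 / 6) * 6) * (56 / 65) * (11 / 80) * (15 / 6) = 286671 / 130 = 2205.16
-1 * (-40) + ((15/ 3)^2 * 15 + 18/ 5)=418.60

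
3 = 3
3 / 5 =0.60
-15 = -15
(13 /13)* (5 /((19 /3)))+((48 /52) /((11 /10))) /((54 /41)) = 34885 /24453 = 1.43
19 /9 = 2.11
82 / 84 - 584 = -24487 / 42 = -583.02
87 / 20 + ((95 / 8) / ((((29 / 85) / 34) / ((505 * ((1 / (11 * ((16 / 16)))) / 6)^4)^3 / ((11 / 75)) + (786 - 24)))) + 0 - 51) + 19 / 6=13100689166236993569161229011111 / 14528696463906193477877760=901711.26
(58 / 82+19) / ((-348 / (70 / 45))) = -2828 / 32103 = -0.09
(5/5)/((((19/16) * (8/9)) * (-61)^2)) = 18/70699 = 0.00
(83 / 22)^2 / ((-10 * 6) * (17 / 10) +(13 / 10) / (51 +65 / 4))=-9265705 / 66387376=-0.14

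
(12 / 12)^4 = 1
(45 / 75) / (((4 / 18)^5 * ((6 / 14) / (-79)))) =-32654097 / 160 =-204088.11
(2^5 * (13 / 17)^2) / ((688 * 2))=0.01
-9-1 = -10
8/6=4/3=1.33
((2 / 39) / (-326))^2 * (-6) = -2 / 13470483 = -0.00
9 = 9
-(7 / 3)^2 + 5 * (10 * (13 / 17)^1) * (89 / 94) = 30.76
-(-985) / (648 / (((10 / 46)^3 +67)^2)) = 163691466204265 / 23981814018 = 6825.65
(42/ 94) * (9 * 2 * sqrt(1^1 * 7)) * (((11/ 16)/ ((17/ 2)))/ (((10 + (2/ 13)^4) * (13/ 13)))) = 5398029 * sqrt(7)/ 82987336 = 0.17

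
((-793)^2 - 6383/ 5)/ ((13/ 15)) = 724122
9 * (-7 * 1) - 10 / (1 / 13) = -193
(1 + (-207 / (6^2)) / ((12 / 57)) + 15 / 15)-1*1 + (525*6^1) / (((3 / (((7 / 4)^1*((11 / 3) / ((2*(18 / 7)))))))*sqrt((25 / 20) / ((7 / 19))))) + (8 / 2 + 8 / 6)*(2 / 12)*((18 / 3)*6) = 91 / 16 + 18865*sqrt(665) / 684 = 716.92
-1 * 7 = -7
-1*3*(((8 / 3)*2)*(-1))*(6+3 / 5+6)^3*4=16003008 / 125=128024.06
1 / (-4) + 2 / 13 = -5 / 52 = -0.10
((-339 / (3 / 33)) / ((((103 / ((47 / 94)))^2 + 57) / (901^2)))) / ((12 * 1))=-91733513 / 15452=-5936.68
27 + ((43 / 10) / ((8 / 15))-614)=-9263 / 16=-578.94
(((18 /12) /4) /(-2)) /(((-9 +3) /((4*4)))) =1 /2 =0.50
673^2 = 452929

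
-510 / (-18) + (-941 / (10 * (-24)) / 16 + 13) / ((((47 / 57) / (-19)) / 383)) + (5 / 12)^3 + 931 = -115932.12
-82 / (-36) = 41 / 18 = 2.28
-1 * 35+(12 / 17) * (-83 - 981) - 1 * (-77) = -12054 / 17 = -709.06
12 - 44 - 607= -639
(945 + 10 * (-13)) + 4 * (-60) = 575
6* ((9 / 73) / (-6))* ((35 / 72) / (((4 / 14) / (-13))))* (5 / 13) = 1225 / 1168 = 1.05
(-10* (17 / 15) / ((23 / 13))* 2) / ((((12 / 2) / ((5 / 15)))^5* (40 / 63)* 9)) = -1547 / 1303801920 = -0.00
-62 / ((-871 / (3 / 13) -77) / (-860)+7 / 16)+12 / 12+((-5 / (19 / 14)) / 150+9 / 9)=-153792847 / 14458335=-10.64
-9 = -9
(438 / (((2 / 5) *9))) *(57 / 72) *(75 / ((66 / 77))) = 1213625 / 144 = 8427.95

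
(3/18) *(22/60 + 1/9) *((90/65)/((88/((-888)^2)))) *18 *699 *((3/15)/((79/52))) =35551900512/21725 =1636451.12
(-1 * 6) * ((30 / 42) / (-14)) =15 / 49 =0.31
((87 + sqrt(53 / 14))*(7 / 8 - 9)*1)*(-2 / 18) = 65*sqrt(742) / 1008 + 1885 / 24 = 80.30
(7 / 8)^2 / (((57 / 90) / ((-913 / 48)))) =-223685 / 9728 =-22.99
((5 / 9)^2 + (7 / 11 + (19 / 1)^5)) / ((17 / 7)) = 15443435357 / 15147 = 1019570.57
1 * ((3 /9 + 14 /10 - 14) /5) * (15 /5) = -184 /25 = -7.36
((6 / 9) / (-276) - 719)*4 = -2876.01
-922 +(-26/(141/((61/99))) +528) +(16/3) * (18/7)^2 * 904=21535951240/683991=31485.72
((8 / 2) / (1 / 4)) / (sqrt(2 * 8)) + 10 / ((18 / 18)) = 14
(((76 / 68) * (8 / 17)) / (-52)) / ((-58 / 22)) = 418 / 108953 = 0.00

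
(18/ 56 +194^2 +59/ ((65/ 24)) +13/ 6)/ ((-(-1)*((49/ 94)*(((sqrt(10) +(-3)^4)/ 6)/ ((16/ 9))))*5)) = 1391670602352/ 730272725 - 154630066928*sqrt(10)/ 6572454525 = 1831.29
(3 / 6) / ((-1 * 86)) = -1 / 172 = -0.01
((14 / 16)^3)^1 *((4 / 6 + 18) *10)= 12005 / 96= 125.05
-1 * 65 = -65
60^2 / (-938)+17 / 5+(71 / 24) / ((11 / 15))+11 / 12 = 2793787 / 619080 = 4.51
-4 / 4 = -1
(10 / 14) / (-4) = -5 / 28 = -0.18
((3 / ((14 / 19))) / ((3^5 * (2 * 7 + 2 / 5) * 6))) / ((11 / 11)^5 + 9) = 0.00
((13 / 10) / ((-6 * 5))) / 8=-13 / 2400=-0.01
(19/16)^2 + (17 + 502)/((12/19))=210729/256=823.16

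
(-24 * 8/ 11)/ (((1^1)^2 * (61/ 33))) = -576/ 61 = -9.44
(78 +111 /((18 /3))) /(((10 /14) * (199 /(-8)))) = -5404 /995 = -5.43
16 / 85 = 0.19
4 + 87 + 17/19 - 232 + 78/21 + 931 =794.61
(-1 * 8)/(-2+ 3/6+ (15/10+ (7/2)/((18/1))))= -288/7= -41.14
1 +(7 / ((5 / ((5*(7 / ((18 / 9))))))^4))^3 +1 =4747561518135 / 4096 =1159072636.26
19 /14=1.36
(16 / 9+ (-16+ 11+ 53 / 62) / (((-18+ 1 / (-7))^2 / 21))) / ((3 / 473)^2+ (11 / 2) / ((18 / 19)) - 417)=-6094329187078 / 1655926719639937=-0.00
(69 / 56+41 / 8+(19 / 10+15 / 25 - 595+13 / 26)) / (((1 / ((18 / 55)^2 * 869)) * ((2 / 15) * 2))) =-204410.65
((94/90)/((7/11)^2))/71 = 5687/156555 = 0.04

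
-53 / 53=-1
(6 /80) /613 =3 /24520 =0.00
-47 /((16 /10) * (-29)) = 235 /232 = 1.01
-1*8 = -8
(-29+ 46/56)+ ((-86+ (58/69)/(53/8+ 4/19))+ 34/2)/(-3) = -31432433/6022044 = -5.22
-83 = -83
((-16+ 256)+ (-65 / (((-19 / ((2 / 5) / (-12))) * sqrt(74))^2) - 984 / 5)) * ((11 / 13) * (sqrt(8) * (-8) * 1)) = -4570017122 * sqrt(2) / 7813845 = -827.12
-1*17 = -17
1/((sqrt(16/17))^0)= 1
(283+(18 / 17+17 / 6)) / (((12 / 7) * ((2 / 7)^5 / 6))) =3442762687 / 6528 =527383.99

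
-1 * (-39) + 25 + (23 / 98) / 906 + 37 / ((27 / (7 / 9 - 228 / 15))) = 1590705527 / 35959140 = 44.24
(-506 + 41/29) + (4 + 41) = -459.59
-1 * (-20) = 20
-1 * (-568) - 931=-363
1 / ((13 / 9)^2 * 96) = 27 / 5408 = 0.00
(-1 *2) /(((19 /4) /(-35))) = 280 /19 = 14.74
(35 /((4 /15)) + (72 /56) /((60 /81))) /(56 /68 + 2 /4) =52751 /525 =100.48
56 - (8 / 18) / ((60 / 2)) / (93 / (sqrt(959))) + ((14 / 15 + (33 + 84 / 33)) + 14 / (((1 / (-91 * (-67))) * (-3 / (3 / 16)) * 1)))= -6919963 / 1320 - 2 * sqrt(959) / 12555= -5242.40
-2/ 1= -2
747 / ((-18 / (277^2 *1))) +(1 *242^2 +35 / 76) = -237552367 / 76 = -3125689.04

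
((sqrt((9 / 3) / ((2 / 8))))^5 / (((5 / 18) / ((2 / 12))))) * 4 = 3456 * sqrt(3) / 5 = 1197.19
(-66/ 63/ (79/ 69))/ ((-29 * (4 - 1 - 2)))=506/ 16037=0.03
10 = 10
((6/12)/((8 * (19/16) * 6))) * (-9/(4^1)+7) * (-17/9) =-17/216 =-0.08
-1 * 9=-9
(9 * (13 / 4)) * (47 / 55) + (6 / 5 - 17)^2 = 302099 / 1100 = 274.64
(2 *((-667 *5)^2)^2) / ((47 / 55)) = 13607427784568750 / 47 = 289519740097207.45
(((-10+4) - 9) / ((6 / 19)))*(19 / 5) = -361 / 2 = -180.50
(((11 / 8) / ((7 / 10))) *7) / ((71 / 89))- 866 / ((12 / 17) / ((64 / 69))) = -65883503 / 58788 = -1120.70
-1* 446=-446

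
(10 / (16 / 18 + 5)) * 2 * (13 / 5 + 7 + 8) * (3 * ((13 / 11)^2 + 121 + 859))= 102599136 / 583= 175984.80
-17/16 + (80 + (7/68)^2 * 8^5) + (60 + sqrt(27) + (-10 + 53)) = 3 * sqrt(3) + 2446911/4624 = 534.37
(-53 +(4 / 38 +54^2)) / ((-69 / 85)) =-1541305 / 437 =-3527.01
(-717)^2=514089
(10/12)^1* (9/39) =5/26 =0.19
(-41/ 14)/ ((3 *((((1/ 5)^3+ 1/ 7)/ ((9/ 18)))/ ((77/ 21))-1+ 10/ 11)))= 56375/ 498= 113.20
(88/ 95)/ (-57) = -88/ 5415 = -0.02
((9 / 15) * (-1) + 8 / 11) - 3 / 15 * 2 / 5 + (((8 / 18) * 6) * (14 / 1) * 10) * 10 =3080039 / 825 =3733.38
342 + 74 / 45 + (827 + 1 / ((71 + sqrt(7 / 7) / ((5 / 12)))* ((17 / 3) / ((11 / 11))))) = 328664956 / 280755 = 1170.65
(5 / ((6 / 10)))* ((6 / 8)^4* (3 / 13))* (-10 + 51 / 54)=-36675 / 6656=-5.51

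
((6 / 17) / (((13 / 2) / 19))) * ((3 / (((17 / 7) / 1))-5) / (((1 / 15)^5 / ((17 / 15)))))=-738720000 / 221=-3342624.43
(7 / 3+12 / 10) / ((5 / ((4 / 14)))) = 106 / 525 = 0.20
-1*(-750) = 750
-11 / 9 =-1.22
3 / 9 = 1 / 3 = 0.33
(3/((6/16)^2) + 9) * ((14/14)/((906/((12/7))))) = 26/453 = 0.06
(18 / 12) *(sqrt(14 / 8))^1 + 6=3 *sqrt(7) / 4 + 6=7.98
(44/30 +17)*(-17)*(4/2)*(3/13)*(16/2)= -75344/65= -1159.14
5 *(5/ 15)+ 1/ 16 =83/ 48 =1.73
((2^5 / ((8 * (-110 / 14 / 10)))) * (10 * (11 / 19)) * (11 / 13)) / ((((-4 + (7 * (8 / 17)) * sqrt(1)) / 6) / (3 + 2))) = 261800 / 247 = 1059.92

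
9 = 9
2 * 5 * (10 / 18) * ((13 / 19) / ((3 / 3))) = 650 / 171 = 3.80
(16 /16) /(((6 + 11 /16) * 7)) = 16 /749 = 0.02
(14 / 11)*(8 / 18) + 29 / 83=0.92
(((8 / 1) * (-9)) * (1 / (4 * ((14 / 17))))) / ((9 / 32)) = -544 / 7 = -77.71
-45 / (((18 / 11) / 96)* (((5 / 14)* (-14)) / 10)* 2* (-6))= -440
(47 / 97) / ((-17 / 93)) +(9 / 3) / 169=-733752 / 278681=-2.63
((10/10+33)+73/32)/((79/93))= 107973/2528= 42.71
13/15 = 0.87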